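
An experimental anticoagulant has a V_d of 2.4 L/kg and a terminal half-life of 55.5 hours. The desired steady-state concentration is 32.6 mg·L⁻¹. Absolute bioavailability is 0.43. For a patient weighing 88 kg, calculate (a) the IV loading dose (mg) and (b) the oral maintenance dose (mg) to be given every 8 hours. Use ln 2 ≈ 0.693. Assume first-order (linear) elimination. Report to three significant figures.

Vd = 2.4 L/kg × 88 kg = 211.2 L
LD = Vd × C = 211.2 × 32.6 = 6885 mg
CL = 0.693 × Vd / t½ = 0.693 × 211.2 / 55.5 = 2.637 L/h
D = CL × Css × τ / F = 2.637 × 32.6 × 8 / 0.43 = 1599 mg

(a) 6890 mg; (b) 1600 mg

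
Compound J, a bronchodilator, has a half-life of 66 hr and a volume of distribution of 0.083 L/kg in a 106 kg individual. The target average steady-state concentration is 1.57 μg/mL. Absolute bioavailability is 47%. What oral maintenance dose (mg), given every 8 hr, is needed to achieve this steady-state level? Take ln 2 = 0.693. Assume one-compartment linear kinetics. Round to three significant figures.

2.47 mg

Vd(total) = 106 kg × 0.083 L/kg = 8.798 L
CL = 0.693 × Vd / t½ = 0.693 × 8.798 / 66 = 0.09238 L/h
D = CL × Css × τ / F = 0.09238 × 1.57 × 8 / 0.47 = 2.469 mg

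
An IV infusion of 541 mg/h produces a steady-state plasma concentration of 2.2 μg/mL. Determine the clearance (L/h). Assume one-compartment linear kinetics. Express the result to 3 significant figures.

246 L/h

At steady state, infusion rate = CL × Css, so CL = rate / Css.
CL = 541 / 2.2 = 245.9 L/h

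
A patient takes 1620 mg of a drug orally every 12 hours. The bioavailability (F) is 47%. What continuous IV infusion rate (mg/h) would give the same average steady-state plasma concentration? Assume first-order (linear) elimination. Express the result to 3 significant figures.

63.5 mg/h

Equivalent systemic input: infusion rate = F·D/τ.
Rate = 0.47 × 1620 / 12 = 63.45 mg/h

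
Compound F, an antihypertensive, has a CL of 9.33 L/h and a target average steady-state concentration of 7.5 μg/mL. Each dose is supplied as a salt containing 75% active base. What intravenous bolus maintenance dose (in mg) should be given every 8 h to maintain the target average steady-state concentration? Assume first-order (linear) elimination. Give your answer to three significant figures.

D = CL × Css × τ / S = 9.330 × 7.5 × 8 / 0.75 = 746.4 mg

746 mg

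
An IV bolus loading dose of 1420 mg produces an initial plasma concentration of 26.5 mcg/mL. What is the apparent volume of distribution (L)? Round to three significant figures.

Immediately after an IV bolus, C₀ = Dose / Vd, so Vd = Dose / C₀.
Vd = 1420 / 26.5 = 53.58 L

53.6 L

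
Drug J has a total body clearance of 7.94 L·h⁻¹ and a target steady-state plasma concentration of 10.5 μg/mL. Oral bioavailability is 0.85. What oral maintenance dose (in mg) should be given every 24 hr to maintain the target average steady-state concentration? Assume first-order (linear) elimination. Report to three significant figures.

2350 mg

D = CL × Css × τ / F = 7.940 × 10.5 × 24 / 0.85 = 2354 mg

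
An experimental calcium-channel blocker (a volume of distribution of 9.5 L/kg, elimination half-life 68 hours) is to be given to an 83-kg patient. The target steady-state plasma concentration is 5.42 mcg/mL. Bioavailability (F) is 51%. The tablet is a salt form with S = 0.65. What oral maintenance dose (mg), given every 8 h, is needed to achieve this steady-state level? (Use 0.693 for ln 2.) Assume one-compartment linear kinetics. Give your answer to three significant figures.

Vd(total) = 83 kg × 9.5 L/kg = 788.5 L
CL = 0.693 × Vd / t½ = 0.693 × 788.5 / 68 = 8.036 L/h
D = CL × Css × τ / F / S = 8.036 × 5.42 × 8 / 0.51 / 0.65 = 1051 mg

1050 mg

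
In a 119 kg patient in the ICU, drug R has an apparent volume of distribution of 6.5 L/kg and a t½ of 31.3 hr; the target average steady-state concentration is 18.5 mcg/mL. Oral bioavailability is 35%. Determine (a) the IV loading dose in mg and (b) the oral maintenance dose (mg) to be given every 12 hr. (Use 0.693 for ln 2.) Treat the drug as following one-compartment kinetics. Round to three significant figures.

Vd(total) = 119 kg × 6.5 L/kg = 773.5 L
LD = Vd × C = 773.5 × 18.5 = 14310 mg
CL = 0.693 × Vd / t½ = 0.693 × 773.5 / 31.3 = 17.13 L/h
D = CL × Css × τ / F = 17.13 × 18.5 × 12 / 0.35 = 10870 mg

(a) 14300 mg; (b) 10900 mg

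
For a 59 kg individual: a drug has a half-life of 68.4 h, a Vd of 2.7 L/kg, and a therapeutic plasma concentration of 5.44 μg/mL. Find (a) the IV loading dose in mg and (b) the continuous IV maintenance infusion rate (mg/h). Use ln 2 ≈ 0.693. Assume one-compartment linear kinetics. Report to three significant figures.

(a) 867 mg; (b) 8.78 mg/h

Vd(total) = 59 kg × 2.7 L/kg = 159.3 L
LD = Vd × C = 159.3 × 5.44 = 866.6 mg
CL = 0.693 × Vd / t½ = 0.693 × 159.3 / 68.4 = 1.614 L/h
Infusion rate = CL × Css = 1.614 × 5.44 = 8.780 mg/h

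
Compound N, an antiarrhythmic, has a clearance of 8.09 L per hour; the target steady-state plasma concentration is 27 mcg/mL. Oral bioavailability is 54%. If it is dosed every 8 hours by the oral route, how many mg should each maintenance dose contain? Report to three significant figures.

D = CL × Css × τ / F = 8.090 × 27 × 8 / 0.54 = 3236 mg

3240 mg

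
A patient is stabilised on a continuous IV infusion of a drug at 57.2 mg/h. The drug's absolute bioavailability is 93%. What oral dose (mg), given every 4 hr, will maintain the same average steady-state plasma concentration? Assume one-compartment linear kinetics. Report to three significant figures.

246 mg

To maintain the same Css, the systemic dosing rate must be unchanged: F·D/τ = infusion rate.
D = rate × τ / F = 57.2 × 4 / 0.93 = 246.0 mg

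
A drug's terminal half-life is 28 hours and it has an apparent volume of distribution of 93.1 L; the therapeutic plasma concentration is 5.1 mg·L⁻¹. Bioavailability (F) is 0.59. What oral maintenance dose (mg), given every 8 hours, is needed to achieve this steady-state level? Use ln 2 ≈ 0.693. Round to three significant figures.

CL = 0.693 × Vd / t½ = 0.693 × 93.10 / 28 = 2.304 L/h
D = CL × Css × τ / F = 2.304 × 5.1 × 8 / 0.59 = 159.3 mg

159 mg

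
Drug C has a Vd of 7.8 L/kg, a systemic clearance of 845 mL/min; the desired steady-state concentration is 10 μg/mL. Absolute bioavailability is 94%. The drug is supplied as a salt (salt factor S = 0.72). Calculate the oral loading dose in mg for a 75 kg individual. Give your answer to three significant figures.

8640 mg

Vd(total) = 75 kg × 7.8 L/kg = 585.0 L
Loading dose depends on Vd (not clearance): it fills the distribution volume.
LD = Vd × C / F / S = 585.0 × 10.00 / 0.94 / 0.72 = 8644 mg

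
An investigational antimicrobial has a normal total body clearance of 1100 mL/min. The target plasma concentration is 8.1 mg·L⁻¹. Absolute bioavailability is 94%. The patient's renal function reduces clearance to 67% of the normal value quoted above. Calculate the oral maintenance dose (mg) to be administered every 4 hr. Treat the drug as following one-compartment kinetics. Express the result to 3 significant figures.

1520 mg

CL = 1100 mL/min × 60/1000 = 66.00 L/h
Patient clearance = 0.67 × 66.00 = 44.22 L/h
D = CL × Css × τ / F = 44.22 × 8.1 × 4 / 0.94 = 1524 mg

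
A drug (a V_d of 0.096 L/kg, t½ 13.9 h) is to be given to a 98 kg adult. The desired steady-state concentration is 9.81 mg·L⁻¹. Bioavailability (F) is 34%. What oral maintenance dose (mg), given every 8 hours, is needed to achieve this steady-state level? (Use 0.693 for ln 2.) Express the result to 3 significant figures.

108 mg

Vd(total) = 98 kg × 0.096 L/kg = 9.408 L
CL = ln 2 · Vd / t½ = 0.693 × 9.408 / 13.9 = 0.4690 L/h
D = CL × Css × τ / F = 0.4690 × 9.81 × 8 / 0.34 = 108.3 mg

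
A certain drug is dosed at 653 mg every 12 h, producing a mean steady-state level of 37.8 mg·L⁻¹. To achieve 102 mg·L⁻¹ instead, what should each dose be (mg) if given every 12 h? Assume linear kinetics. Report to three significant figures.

For first-order elimination, Css ∝ F·D/(CL·τ); F and CL are unchanged, so Css ∝ D/τ.
D₂ = D₁ × (Css,target / Css,current) = 653 × 102/37.8 = 1762 mg

1760 mg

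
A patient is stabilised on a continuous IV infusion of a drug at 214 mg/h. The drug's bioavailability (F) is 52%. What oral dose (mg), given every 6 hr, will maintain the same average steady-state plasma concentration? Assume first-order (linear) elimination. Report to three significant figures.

2470 mg

To maintain the same Css, the systemic dosing rate must be unchanged: F·D/τ = infusion rate.
D = rate × τ / F = 214 × 6 / 0.52 = 2469 mg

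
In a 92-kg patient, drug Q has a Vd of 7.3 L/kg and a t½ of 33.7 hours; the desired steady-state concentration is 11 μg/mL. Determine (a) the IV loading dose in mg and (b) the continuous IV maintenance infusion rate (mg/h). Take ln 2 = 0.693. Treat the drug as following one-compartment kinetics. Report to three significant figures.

Total Vd = 7.3 × 92 = 671.6 L
LD = Vd × C = 671.6 × 11 = 7388 mg
CL = 0.693 × Vd / t½ = 0.693 × 671.6 / 33.7 = 13.81 L/h
Infusion rate = CL × Css = 13.81 × 11 = 151.9 mg/h

(a) 7390 mg; (b) 152 mg/h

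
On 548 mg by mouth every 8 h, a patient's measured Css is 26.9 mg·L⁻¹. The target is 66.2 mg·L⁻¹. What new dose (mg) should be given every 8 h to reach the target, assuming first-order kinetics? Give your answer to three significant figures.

1350 mg

For first-order elimination, Css ∝ F·D/(CL·τ); F and CL are unchanged, so Css ∝ D/τ.
D₂ = D₁ × (Css,target / Css,current) = 548 × 66.2/26.9 = 1349 mg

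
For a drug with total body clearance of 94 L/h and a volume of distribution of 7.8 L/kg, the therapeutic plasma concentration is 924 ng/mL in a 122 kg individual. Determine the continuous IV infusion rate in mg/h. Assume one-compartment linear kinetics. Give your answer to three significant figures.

C = 924 ng/mL = 0.9240 mg/L
Maintenance depends on clearance, not Vd — rate in must match rate out.
Infusion rate = CL · Css = 94.00 L/h × 0.924 mg/L = 86.86 mg/h

86.9 mg/h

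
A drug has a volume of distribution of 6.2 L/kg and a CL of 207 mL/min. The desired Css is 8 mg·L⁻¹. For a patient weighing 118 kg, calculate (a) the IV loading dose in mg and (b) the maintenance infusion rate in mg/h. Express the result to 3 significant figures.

(a) 5850 mg; (b) 99.4 mg/h

Vd(total) = 118 kg × 6.2 L/kg = 731.6 L
Loading: fill Vd to C_target → 731.6 L × 8 mg/L = 5853 mg
CL = 207 mL/min = 207 × 0.06 = 12.42 L/h
Maintenance: replace elimination → rate = CL × Css = 12.42 × 8 = 99.36 mg/h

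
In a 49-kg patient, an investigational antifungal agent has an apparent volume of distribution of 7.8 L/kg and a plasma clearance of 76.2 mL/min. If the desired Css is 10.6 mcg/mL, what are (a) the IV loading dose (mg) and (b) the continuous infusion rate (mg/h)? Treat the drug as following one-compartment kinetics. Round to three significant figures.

(a) 4050 mg; (b) 48.5 mg/h

Vd(total) = 49 kg × 7.8 L/kg = 382.2 L
Loading: fill Vd to C_target → 382.2 L × 10.6 mg/L = 4051 mg
CL = 76.2 mL/min × 60/1000 = 4.572 L/h
Infusion rate = 4.572 L/h × 10.6 mg/L = 48.46 mg/h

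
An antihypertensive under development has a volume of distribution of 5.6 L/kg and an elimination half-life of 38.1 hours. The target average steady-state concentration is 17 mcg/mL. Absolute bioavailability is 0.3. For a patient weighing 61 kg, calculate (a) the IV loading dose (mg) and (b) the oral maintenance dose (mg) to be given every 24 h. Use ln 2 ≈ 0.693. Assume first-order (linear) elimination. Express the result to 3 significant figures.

Vd = 5.6 L/kg × 61 kg = 341.6 L
LD = Vd × C = 341.6 × 17 = 5807 mg
CL = 0.693 × Vd / t½ = 0.693 × 341.6 / 38.1 = 6.213 L/h
D = CL × Css × τ / F = 6.213 × 17 × 24 / 0.3 = 8450 mg

(a) 5810 mg; (b) 8450 mg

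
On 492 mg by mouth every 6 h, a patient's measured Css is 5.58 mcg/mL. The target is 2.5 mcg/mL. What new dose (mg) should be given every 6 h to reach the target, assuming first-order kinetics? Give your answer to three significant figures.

220 mg

With linear kinetics, Css is proportional to dose rate (D/τ) at fixed clearance.
D₂ = D₁ × (Css,target / Css,current) = 492 × 2.5/5.58 = 220.4 mg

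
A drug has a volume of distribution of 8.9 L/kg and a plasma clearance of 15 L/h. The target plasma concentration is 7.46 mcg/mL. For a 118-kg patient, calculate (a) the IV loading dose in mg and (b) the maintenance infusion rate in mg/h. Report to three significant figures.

Vd = 8.9 L/kg × 118 kg = 1050 L
LD = Vd · C_target = 1050 × 7.46 = 7833 mg
Maintenance: replace elimination → rate = CL × Css = 15.00 × 7.46 = 111.9 mg/h

(a) 7830 mg; (b) 112 mg/h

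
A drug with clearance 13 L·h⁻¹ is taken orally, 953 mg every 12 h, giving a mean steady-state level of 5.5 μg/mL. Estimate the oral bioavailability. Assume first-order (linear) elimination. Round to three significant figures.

F·D/τ = CL·Css at steady state → F = CL·Css·τ / D.
F = 13 × 5.5 × 12 / 953 = 0.900

0.900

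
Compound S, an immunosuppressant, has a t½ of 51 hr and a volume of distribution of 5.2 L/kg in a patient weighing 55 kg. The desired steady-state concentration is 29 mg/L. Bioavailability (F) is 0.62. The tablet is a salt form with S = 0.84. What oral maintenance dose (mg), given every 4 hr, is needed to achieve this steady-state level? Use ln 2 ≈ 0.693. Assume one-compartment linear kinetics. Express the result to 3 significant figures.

866 mg

Vd = 5.2 L/kg × 55 kg = 286.0 L
CL = ln 2 · Vd / t½ = 0.693 × 286.0 / 51 = 3.886 L/h
D = CL × Css × τ / F / S = 3.886 × 29 × 4 / 0.62 / 0.84 = 865.5 mg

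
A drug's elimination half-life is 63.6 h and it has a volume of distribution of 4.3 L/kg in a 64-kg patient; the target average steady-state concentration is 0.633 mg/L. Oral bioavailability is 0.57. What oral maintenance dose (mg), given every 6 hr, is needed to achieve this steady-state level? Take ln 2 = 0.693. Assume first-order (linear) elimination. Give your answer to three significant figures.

20.0 mg

Total Vd = 4.3 × 64 = 275.2 L
CL = 0.693 × Vd / t½ = 0.693 × 275.2 / 63.6 = 2.999 L/h
D = CL × Css × τ / F = 2.999 × 0.633 × 6 / 0.57 = 19.98 mg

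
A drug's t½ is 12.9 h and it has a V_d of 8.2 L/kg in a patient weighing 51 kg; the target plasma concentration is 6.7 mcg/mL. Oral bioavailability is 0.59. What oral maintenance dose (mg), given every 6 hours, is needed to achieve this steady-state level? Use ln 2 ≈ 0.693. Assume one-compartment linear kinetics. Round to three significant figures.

1530 mg

Vd = 8.2 L/kg × 51 kg = 418.2 L
CL = 0.693 × Vd / t½ = 0.693 × 418.2 / 12.9 = 22.47 L/h
D = CL × Css × τ / F = 22.47 × 6.7 × 6 / 0.59 = 1531 mg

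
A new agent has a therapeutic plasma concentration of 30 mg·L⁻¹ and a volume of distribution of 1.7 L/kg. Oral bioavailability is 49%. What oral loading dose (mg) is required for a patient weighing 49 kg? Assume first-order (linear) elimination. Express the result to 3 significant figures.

5100 mg

Total Vd = 1.7 × 49 = 83.30 L
The loading dose fills Vd to the target concentration.
LD = Vd × C / F = 83.30 × 30.00 / 0.49 = 5100 mg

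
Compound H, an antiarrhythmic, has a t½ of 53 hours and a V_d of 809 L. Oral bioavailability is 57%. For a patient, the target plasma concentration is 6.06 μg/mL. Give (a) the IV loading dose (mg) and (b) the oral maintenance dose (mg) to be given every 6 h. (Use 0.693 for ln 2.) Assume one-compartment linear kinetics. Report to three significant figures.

LD = Vd × C = 809.0 × 6.06 = 4903 mg
CL = 0.693 × Vd / t½ = 0.693 × 809.0 / 53 = 10.58 L/h
D = CL × Css × τ / F = 10.58 × 6.06 × 6 / 0.57 = 674.9 mg

(a) 4900 mg; (b) 675 mg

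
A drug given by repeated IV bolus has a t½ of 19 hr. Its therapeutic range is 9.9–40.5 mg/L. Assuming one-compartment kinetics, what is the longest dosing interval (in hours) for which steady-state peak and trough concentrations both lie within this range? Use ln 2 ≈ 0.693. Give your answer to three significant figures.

k = 0.693 / t½ = 0.693 / 19 = 0.03647 h⁻¹
Between IV bolus doses, concentration decays as C = C₀·e^(−kτ), so C_peak/C_trough = e^(kτ).
τ_max = ln(C_peak/C_trough) / k = ln(40.5/9.9) / 0.03647 = 1.409 / 0.03647 = 38.63 h

38.6 h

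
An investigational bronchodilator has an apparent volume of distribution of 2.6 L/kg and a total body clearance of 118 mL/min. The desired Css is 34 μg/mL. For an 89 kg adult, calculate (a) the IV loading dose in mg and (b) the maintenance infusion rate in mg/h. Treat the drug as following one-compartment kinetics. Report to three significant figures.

(a) 7870 mg; (b) 241 mg/h

Vd(total) = 89 kg × 2.6 L/kg = 231.4 L
Loading: fill Vd to C_target → 231.4 L × 34 mg/L = 7868 mg
CL = 118 mL/min × 60/1000 = 7.080 L/h
Maintenance infusion rate = CL × Css = 7.080 × 34 = 240.7 mg/h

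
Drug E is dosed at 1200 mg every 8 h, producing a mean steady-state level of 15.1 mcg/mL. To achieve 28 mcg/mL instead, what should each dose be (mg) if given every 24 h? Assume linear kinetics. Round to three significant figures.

6680 mg

With linear kinetics, Css is proportional to dose rate (D/τ) at fixed clearance.
D₂ = D₁ × (Css,target / Css,current) × (τ₂/τ₁) = 1200 × (28/15.1) × (24/8) = 6675 mg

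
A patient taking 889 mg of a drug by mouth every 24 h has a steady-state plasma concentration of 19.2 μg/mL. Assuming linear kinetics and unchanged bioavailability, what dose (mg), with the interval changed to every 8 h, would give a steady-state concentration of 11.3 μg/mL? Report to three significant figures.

174 mg

For first-order elimination, Css ∝ F·D/(CL·τ); F and CL are unchanged, so Css ∝ D/τ.
D₂ = D₁ × (Css,target / Css,current) × (τ₂/τ₁) = 889 × (11.3/19.2) × (8/24) = 174.4 mg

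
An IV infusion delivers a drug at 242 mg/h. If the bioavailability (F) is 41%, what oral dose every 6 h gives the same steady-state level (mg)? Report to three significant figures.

3540 mg

To maintain the same Css, the systemic dosing rate must be unchanged: F·D/τ = infusion rate.
D = rate × τ / F = 242 × 6 / 0.41 = 3541 mg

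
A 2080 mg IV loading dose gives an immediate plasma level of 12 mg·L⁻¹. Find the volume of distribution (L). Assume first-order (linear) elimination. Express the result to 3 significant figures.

173 L

Immediately after an IV bolus, C₀ = Dose / Vd, so Vd = Dose / C₀.
Vd = 2080 / 12 = 173.3 L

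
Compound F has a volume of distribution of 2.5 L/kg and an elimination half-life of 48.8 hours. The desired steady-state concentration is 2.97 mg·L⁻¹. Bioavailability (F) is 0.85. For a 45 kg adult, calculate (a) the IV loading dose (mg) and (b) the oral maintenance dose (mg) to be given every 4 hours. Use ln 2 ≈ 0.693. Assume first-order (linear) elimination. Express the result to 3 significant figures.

Vd(total) = 45 kg × 2.5 L/kg = 112.5 L
LD = Vd × C = 112.5 × 2.97 = 334.1 mg
CL = 0.693 × Vd / t½ = 0.693 × 112.5 / 48.8 = 1.598 L/h
D = CL × Css × τ / F = 1.598 × 2.97 × 4 / 0.85 = 22.33 mg

(a) 334 mg; (b) 22.3 mg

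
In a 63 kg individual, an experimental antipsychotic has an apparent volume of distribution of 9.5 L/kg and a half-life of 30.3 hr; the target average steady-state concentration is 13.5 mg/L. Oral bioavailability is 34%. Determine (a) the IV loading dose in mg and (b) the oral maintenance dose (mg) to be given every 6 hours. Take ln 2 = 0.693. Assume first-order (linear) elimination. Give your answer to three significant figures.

Vd = 9.5 L/kg × 63 kg = 598.5 L
LD = Vd × C = 598.5 × 13.5 = 8080 mg
CL = 0.693 × Vd / t½ = 0.693 × 598.5 / 30.3 = 13.69 L/h
D = CL × Css × τ / F = 13.69 × 13.5 × 6 / 0.34 = 3261 mg

(a) 8080 mg; (b) 3260 mg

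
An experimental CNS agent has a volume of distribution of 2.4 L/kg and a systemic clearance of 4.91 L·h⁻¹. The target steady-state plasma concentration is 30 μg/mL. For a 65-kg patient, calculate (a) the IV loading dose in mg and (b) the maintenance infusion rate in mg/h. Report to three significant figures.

(a) 4680 mg; (b) 147 mg/h

Total Vd = 2.4 × 65 = 156.0 L
Loading: fill Vd to C_target → 156.0 L × 30 mg/L = 4680 mg
Infusion rate = 4.910 L/h × 30 mg/L = 147.3 mg/h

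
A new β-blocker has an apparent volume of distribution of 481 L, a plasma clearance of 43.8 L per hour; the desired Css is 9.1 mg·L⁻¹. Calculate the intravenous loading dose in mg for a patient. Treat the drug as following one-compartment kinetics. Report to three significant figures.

Loading dose depends on Vd (not clearance): it fills the distribution volume.
LD = Vd × C = 481.0 × 9.100 = 4377 mg

4380 mg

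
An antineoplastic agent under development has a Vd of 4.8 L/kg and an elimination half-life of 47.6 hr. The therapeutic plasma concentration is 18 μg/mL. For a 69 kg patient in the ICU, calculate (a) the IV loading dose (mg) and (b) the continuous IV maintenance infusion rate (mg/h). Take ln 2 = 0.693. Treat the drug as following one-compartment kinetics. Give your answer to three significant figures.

(a) 5960 mg; (b) 86.8 mg/h

Total Vd = 4.8 × 69 = 331.2 L
LD = Vd × C = 331.2 × 18 = 5962 mg
CL = 0.693 × Vd / t½ = 0.693 × 331.2 / 47.6 = 4.822 L/h
Infusion rate = CL × Css = 4.822 × 18 = 86.80 mg/h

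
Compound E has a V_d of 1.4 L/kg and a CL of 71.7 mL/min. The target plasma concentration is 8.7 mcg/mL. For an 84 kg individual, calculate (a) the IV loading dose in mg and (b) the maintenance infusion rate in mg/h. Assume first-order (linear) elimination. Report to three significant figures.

(a) 1020 mg; (b) 37.4 mg/h

Total Vd = 1.4 × 84 = 117.6 L
Loading: fill Vd to C_target → 117.6 L × 8.7 mg/L = 1023 mg
CL = 71.7 mL/min = 71.7 × 0.06 = 4.302 L/h
Infusion rate = 4.302 L/h × 8.7 mg/L = 37.43 mg/h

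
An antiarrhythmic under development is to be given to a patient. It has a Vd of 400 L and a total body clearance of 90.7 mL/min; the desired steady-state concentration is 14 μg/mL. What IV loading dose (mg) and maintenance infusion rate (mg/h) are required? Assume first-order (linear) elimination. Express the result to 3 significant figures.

(a) 5600 mg; (b) 76.2 mg/h

LD = Vd · C_target = 400.0 × 14 = 5600 mg
CL = 90.7 mL/min × 60/1000 = 5.442 L/h
Maintenance: replace elimination → rate = CL × Css = 5.442 × 14 = 76.19 mg/h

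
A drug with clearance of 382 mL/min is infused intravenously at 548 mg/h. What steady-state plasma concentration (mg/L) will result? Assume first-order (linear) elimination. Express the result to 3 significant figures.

CL = 382 mL/min = 382 × 0.06 = 22.92 L/h
Css = rate / CL = 548 / 22.92 = 23.91 mg/L

23.9 mg/L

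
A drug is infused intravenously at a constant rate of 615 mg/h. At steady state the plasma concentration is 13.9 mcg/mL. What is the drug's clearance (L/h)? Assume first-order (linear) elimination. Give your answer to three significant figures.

44.2 L/h

At steady state, infusion rate = CL × Css, so CL = rate / Css.
CL = 615 / 13.9 = 44.24 L/h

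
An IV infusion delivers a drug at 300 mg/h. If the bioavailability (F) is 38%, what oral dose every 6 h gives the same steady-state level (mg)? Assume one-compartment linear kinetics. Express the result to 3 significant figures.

4740 mg

To maintain the same Css, the systemic dosing rate must be unchanged: F·D/τ = infusion rate.
D = rate × τ / F = 300 × 6 / 0.38 = 4737 mg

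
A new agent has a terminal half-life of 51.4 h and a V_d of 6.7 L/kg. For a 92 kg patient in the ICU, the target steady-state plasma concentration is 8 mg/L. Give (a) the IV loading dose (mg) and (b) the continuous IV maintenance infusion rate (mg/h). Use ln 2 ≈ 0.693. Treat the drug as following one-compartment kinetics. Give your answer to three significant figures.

Vd = 6.7 L/kg × 92 kg = 616.4 L
LD = Vd × C = 616.4 × 8 = 4931 mg
CL = 0.693 × Vd / t½ = 0.693 × 616.4 / 51.4 = 8.311 L/h
Infusion rate = CL × Css = 8.311 × 8 = 66.49 mg/h

(a) 4930 mg; (b) 66.5 mg/h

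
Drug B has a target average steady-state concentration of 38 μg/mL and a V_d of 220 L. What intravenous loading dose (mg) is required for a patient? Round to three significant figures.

8360 mg

LD = Vd × C = 220.0 × 38.00 = 8360 mg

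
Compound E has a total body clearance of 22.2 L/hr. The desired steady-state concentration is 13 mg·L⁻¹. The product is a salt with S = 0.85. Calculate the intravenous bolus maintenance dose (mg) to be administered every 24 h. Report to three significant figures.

At steady state, dose per interval replaces the amount cleared in that interval: S·D/τ = CL·Css.
D = CL × Css × τ / S = 22.20 × 13 × 24 / 0.85 = 8149 mg

8150 mg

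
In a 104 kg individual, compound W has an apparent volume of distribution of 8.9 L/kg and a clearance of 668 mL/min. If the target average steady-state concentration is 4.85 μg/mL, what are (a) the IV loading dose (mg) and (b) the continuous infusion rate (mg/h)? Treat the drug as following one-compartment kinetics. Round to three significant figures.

(a) 4490 mg; (b) 194 mg/h

Vd(total) = 104 kg × 8.9 L/kg = 925.6 L
Loading: fill Vd to C_target → 925.6 L × 4.85 mg/L = 4489 mg
CL = 668 mL/min = 668 × 0.06 = 40.08 L/h
Maintenance infusion rate = CL × Css = 40.08 × 4.85 = 194.4 mg/h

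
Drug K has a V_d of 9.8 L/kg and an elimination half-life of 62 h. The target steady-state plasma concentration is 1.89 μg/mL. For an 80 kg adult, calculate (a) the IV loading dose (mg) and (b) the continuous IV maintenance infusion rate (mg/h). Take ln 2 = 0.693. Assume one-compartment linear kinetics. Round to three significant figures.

(a) 1480 mg; (b) 16.6 mg/h

Vd(total) = 80 kg × 9.8 L/kg = 784.0 L
LD = Vd × C = 784.0 × 1.89 = 1482 mg
CL = 0.693 × Vd / t½ = 0.693 × 784.0 / 62 = 8.763 L/h
Infusion rate = CL × Css = 8.763 × 1.89 = 16.56 mg/h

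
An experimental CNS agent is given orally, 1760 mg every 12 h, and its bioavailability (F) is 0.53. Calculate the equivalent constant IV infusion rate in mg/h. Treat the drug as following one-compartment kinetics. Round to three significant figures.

77.7 mg/h

Equivalent systemic input: infusion rate = F·D/τ.
Rate = 0.53 × 1760 / 12 = 77.73 mg/h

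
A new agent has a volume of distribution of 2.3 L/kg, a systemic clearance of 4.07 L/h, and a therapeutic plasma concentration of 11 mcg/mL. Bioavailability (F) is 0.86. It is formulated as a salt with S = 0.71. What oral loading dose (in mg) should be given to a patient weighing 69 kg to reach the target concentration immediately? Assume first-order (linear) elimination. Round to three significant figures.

2860 mg

Vd = 2.3 L/kg × 69 kg = 158.7 L
LD = Vd × C / F / S = 158.7 × 11.00 / 0.86 / 0.71 = 2859 mg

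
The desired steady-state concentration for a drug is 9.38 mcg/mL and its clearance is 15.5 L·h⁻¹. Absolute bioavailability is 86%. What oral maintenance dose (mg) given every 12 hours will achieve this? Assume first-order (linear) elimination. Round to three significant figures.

2030 mg

At steady state, dose per interval replaces the amount cleared in that interval: F·D/τ = CL·Css.
D = CL × Css × τ / F = 15.50 × 9.38 × 12 / 0.86 = 2029 mg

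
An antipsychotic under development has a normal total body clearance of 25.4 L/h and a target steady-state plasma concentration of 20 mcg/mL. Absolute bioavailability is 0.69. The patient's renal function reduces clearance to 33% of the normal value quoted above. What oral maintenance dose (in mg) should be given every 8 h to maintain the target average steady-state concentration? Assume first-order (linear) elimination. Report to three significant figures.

Patient clearance = 0.33 × 25.40 = 8.382 L/h
D = CL × Css × τ / F = 8.382 × 20 × 8 / 0.69 = 1944 mg

1940 mg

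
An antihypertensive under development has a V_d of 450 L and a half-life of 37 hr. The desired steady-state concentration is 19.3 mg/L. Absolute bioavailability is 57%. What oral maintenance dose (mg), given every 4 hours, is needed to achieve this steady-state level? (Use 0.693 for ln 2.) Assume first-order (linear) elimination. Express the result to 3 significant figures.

CL = 0.693 × Vd / t½ = 0.693 × 450.0 / 37 = 8.428 L/h
D = CL × Css × τ / F = 8.428 × 19.3 × 4 / 0.57 = 1141 mg

1140 mg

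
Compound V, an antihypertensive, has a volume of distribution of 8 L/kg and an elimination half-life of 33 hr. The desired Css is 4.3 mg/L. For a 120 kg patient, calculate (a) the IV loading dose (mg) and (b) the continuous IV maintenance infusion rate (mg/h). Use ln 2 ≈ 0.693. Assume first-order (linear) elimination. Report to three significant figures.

Vd = 8 L/kg × 120 kg = 960.0 L
LD = Vd × C = 960.0 × 4.3 = 4128 mg
CL = 0.693 × Vd / t½ = 0.693 × 960.0 / 33 = 20.16 L/h
Infusion rate = CL × Css = 20.16 × 4.3 = 86.69 mg/h

(a) 4130 mg; (b) 86.7 mg/h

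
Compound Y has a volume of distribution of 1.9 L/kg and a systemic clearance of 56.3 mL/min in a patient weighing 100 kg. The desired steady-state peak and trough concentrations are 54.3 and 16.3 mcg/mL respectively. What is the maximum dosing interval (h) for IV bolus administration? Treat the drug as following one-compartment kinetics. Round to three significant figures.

67.7 h

Vd = 1.9 L/kg × 100 kg = 190.0 L
CL = 56.3 mL/min × 60/1000 = 3.378 L/h
k = CL / Vd = 3.378 / 190.0 = 0.01778 h⁻¹
Between IV bolus doses, concentration decays as C = C₀·e^(−kτ), so C_peak/C_trough = e^(kτ).
τ_max = ln(C_peak/C_trough) / k = ln(54.3/16.3) / 0.01778 = 1.203 / 0.01778 = 67.66 h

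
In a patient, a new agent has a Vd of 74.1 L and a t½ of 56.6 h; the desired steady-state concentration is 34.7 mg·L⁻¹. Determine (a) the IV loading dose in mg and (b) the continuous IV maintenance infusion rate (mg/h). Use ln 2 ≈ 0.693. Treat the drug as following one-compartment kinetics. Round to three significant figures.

(a) 2570 mg; (b) 31.5 mg/h

LD = Vd × C = 74.10 × 34.7 = 2571 mg
CL = 0.693 × Vd / t½ = 0.693 × 74.10 / 56.6 = 0.9073 L/h
Infusion rate = CL × Css = 0.9073 × 34.7 = 31.48 mg/h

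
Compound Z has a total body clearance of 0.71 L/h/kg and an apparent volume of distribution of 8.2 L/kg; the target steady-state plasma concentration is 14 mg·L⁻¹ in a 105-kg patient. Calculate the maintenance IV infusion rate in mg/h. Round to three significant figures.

1040 mg/h

CL = 0.71 L/h/kg × 105 kg = 74.55 L/h
At steady state, infusion rate equals elimination rate: rate in = CL × Css.
Infusion rate = CL · Css = 74.55 L/h × 14 mg/L = 1044 mg/h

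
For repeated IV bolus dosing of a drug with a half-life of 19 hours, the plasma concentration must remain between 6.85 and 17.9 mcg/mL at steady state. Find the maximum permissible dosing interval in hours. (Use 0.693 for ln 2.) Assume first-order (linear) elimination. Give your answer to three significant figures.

k = 0.693 / t½ = 0.693 / 19 = 0.03647 h⁻¹
Between IV bolus doses, concentration decays as C = C₀·e^(−kτ), so C_peak/C_trough = e^(kτ).
τ_max = ln(C_peak/C_trough) / k = ln(17.9/6.85) / 0.03647 = 0.9606 / 0.03647 = 26.34 h

26.3 h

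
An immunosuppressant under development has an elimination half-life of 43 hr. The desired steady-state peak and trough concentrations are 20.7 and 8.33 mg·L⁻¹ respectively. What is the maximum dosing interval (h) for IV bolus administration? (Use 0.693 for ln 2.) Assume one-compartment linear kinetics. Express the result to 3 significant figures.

56.5 h

k = 0.693 / t½ = 0.693 / 43 = 0.01612 h⁻¹
Between IV bolus doses, concentration decays as C = C₀·e^(−kτ), so C_peak/C_trough = e^(kτ).
τ_max = ln(C_peak/C_trough) / k = ln(20.7/8.33) / 0.01612 = 0.9103 / 0.01612 = 56.47 h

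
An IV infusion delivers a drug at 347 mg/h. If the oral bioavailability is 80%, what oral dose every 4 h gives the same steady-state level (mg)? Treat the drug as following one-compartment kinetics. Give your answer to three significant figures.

1740 mg

To maintain the same Css, the systemic dosing rate must be unchanged: F·D/τ = infusion rate.
D = rate × τ / F = 347 × 4 / 0.8 = 1735 mg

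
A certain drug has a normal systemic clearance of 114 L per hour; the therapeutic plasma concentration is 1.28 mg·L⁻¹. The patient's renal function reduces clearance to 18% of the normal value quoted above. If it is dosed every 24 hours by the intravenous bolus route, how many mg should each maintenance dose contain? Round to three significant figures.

630 mg

Patient clearance = 0.18 × 114.0 = 20.52 L/h
D = CL × Css × τ = 20.52 × 1.28 × 24 = 630.4 mg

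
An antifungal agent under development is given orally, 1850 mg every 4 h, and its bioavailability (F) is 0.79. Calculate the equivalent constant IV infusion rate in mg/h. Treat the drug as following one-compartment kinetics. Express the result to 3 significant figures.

365 mg/h

Equivalent systemic input: infusion rate = F·D/τ.
Rate = 0.79 × 1850 / 4 = 365.4 mg/h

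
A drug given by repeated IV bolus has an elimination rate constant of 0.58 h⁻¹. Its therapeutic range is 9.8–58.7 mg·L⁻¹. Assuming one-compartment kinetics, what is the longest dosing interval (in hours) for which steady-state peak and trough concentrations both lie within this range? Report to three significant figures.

3.09 h

Between IV bolus doses, concentration decays as C = C₀·e^(−kτ), so C_peak/C_trough = e^(kτ).
τ_max = ln(C_peak/C_trough) / k = ln(58.7/9.8) / 0.5800 = 1.790 / 0.5800 = 3.086 h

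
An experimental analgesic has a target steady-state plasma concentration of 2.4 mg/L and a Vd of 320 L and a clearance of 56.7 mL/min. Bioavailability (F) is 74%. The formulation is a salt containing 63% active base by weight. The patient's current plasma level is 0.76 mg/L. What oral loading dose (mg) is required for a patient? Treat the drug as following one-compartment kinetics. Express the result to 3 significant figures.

Concentration deficit ΔC = 2.4 − 0.76 = 1.640 mg/L
LD = Vd × ΔC / F / S = 320.0 × 1.640 / 0.74 / 0.63 = 1126 mg

1130 mg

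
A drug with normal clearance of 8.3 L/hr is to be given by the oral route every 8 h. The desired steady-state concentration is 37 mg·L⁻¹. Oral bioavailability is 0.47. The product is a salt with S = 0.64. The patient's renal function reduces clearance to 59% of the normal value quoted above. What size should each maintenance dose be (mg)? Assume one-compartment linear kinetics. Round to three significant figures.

4820 mg

Patient clearance = 0.59 × 8.300 = 4.897 L/h
D = CL × Css × τ / F / S = 4.897 × 37 × 8 / 0.47 / 0.64 = 4819 mg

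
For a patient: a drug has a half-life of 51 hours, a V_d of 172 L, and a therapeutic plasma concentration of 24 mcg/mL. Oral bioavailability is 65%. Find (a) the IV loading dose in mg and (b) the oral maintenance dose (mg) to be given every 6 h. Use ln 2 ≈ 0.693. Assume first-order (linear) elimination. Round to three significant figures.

LD = Vd × C = 172.0 × 24 = 4128 mg
CL = 0.693 × Vd / t½ = 0.693 × 172.0 / 51 = 2.337 L/h
D = CL × Css × τ / F = 2.337 × 24 × 6 / 0.65 = 517.7 mg

(a) 4130 mg; (b) 518 mg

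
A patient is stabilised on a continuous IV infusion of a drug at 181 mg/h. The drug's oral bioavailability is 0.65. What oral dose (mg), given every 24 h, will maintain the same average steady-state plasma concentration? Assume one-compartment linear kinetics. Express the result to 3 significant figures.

6680 mg

To maintain the same Css, the systemic dosing rate must be unchanged: F·D/τ = infusion rate.
D = rate × τ / F = 181 × 24 / 0.65 = 6683 mg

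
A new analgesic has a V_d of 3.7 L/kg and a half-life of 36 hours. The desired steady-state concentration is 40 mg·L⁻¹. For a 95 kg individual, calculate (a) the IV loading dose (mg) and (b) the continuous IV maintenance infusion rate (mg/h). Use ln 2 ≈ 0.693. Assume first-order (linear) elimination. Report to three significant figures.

Vd = 3.7 L/kg × 95 kg = 351.5 L
LD = Vd × C = 351.5 × 40 = 14060 mg
CL = 0.693 × Vd / t½ = 0.693 × 351.5 / 36 = 6.766 L/h
Infusion rate = CL × Css = 6.766 × 40 = 270.6 mg/h

(a) 14100 mg; (b) 271 mg/h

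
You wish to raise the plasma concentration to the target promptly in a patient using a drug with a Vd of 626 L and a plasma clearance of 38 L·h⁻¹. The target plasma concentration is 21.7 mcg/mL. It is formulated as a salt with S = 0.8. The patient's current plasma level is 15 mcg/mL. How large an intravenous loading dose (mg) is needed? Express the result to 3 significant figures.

5240 mg

Concentration deficit ΔC = 21.7 − 15 = 6.700 mg/L
LD = Vd × ΔC / S = 626.0 × 6.700 / 0.8 = 5243 mg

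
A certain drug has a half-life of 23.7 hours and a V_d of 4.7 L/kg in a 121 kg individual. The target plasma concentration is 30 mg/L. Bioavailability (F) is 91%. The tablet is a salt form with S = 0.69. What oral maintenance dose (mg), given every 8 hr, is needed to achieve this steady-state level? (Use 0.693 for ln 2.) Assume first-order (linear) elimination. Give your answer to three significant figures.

Total Vd = 4.7 × 121 = 568.7 L
CL = ln 2 · Vd / t½ = 0.693 × 568.7 / 23.7 = 16.63 L/h
D = CL × Css × τ / F / S = 16.63 × 30 × 8 / 0.91 / 0.69 = 6356 mg

6360 mg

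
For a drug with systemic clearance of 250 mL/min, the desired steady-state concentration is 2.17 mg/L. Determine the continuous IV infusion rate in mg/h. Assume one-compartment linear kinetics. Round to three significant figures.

Convert clearance: 250 mL/min × 60 min/h ÷ 1000 mL/L = 15.00 L/h
At steady state, infusion rate equals elimination rate: rate in = CL × Css.
Rate = CL × Css = 15.00 × 2.17 = 32.55 mg/h

32.6 mg/h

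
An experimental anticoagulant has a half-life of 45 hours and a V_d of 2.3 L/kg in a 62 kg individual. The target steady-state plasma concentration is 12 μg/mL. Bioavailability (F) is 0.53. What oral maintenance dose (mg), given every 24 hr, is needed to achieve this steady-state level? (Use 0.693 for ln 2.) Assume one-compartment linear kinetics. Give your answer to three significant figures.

1190 mg

Vd = 2.3 L/kg × 62 kg = 142.6 L
CL = ln 2 · Vd / t½ = 0.693 × 142.6 / 45 = 2.196 L/h
D = CL × Css × τ / F = 2.196 × 12 × 24 / 0.53 = 1193 mg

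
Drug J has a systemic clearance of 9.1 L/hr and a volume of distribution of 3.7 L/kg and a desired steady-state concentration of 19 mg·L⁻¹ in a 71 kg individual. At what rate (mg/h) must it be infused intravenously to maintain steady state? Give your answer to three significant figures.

Vd does not affect the maintenance rate; only clearance governs steady-state input.
R₀ = 9.100 × 19 = 172.9 mg/h

173 mg/h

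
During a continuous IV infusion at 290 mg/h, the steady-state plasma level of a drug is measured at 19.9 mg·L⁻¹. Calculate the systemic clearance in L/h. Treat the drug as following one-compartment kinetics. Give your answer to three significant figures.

At steady state, infusion rate = CL × Css, so CL = rate / Css.
CL = 290 / 19.9 = 14.57 L/h

14.6 L/h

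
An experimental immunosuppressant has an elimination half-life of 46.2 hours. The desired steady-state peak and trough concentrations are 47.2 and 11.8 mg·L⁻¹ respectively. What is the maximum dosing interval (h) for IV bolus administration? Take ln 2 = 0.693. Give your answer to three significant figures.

k = 0.693 / t½ = 0.693 / 46.2 = 0.01500 h⁻¹
Between IV bolus doses, concentration decays as C = C₀·e^(−kτ), so C_peak/C_trough = e^(kτ).
τ_max = ln(C_peak/C_trough) / k = ln(47.2/11.8) / 0.01500 = 1.386 / 0.01500 = 92.40 h

92.4 h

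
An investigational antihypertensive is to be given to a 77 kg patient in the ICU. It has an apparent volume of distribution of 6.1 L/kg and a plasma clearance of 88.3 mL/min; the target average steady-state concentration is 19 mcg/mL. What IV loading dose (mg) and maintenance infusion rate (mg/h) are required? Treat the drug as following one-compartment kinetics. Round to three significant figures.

Vd = 6.1 L/kg × 77 kg = 469.7 L
Loading dose = Vd × C = 469.7 × 19 = 8924 mg
Convert clearance: 88.3 mL/min × 60 min/h ÷ 1000 mL/L = 5.298 L/h
Infusion rate = 5.298 L/h × 19 mg/L = 100.7 mg/h

(a) 8920 mg; (b) 101 mg/h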